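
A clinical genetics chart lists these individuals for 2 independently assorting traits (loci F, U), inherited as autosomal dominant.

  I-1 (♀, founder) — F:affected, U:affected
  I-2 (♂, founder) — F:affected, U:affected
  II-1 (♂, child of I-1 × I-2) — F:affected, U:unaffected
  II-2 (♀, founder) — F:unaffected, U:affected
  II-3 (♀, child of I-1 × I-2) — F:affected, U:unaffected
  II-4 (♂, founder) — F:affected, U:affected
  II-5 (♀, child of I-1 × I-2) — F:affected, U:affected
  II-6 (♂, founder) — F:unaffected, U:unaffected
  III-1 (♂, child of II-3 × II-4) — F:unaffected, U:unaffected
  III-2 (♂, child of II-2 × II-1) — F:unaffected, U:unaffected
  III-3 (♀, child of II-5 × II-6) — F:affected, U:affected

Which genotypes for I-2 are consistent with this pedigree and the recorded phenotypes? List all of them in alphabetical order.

F/I-1 aff ·: Ff|FF
F/I-2 aff ·: Ff|FF
F/II-1 aff I-1×I-2: Ff
F/II-2 un ·: ff
F/II-3 aff I-1×I-2: Ff
F/II-4 aff ·: Ff
F/II-5 aff I-1×I-2: Ff|FF
F/II-6 un ·: ff
F/III-1 un II-3×II-4: ff
F/III-2 un II-2×II-1: ff
F/III-3 aff II-5×II-6: Ff
⇒ F over [I-1,I-2,II-1,II-2,II-3,II-4,II-5,II-6,III-1,III-2,III-3]: 6 consistent
U/I-1 aff ·: Uu
U/I-2 aff ·: Uu
U/II-1 un I-1×I-2: uu
U/II-2 aff ·: Uu
U/II-3 un I-1×I-2: uu
U/II-4 aff ·: Uu
U/II-5 aff I-1×I-2: Uu|UU
U/II-6 un ·: uu
U/III-1 un II-3×II-4: uu
U/III-2 un II-2×II-1: uu
U/III-3 aff II-5×II-6: Uu
⇒ U over [I-1,I-2,II-1,II-2,II-3,II-4,II-5,II-6,III-1,III-2,III-3]: 2 consistent

I-2 ∈ {FF Uu, Ff Uu}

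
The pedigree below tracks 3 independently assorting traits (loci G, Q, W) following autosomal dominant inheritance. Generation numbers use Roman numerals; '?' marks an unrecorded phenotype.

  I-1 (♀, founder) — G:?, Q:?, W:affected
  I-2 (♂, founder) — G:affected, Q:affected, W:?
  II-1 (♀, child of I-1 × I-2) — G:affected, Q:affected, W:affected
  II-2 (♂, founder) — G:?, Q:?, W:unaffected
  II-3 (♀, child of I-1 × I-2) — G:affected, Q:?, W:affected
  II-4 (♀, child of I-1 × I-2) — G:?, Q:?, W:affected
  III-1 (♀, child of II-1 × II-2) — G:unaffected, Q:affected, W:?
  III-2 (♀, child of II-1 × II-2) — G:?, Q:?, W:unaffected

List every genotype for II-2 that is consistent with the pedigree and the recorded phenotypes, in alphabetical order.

II-2 ∈ {Gg QQ ww, Gg Qq ww, Gg qq ww, gg QQ ww, gg Qq ww, gg qq ww}

G/I-1 ? ·: gg|Gg|GG
G/I-2 aff ·: Gg|GG
G/II-1 aff I-1×I-2: Gg
G/II-2 ? ·: gg|Gg
G/II-3 aff I-1×I-2: Gg|GG
G/II-4 ? I-1×I-2: gg|Gg|GG
G/III-1 un II-1×II-2: gg
G/III-2 ? II-1×II-2: gg|Gg|GG
⇒ G over [I-1,I-2,II-1,II-2,II-3,II-4,III-1,III-2]: 85 consistent
Q/I-1 ? ·: qq|Qq|QQ
Q/I-2 aff ·: Qq|QQ
Q/II-1 aff I-1×I-2: Qq|QQ
Q/II-2 ? ·: qq|Qq|QQ
Q/II-3 ? I-1×I-2: qq|Qq|QQ
Q/II-4 ? I-1×I-2: qq|Qq|QQ
Q/III-1 aff II-1×II-2: Qq|QQ
Q/III-2 ? II-1×II-2: qq|Qq|QQ
⇒ Q over [I-1,I-2,II-1,II-2,II-3,II-4,III-1,III-2]: 372 consistent
W/I-1 aff ·: Ww|WW
W/I-2 ? ·: ww|Ww|WW
W/II-1 aff I-1×I-2: Ww
W/II-2 un ·: ww
W/II-3 aff I-1×I-2: Ww|WW
W/II-4 aff I-1×I-2: Ww|WW
W/III-1 ? II-1×II-2: ww|Ww
W/III-2 un II-1×II-2: ww
⇒ W over [I-1,I-2,II-1,II-2,II-3,II-4,III-1,III-2]: 28 consistent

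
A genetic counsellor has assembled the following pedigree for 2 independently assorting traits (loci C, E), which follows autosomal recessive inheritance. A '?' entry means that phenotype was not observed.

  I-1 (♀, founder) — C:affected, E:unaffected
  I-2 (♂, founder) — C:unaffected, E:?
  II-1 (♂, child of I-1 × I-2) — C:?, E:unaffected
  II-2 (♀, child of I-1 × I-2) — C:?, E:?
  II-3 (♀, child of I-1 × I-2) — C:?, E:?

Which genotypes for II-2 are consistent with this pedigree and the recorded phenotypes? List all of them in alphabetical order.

C/I-1 aff ·: cc
C/I-2 un ·: CC|Cc
C/II-1 ? I-1×I-2: Cc|cc
C/II-2 ? I-1×I-2: Cc|cc
C/II-3 ? I-1×I-2: Cc|cc
⇒ C over [I-1,I-2,II-1,II-2,II-3]: 9 consistent
E/I-1 un ·: EE|Ee
E/I-2 ? ·: EE|Ee|ee
E/II-1 un I-1×I-2: EE|Ee
E/II-2 ? I-1×I-2: EE|Ee|ee
E/II-3 ? I-1×I-2: EE|Ee|ee
⇒ E over [I-1,I-2,II-1,II-2,II-3]: 40 consistent

II-2 ∈ {Cc EE, Cc Ee, Cc ee, cc EE, cc Ee, cc ee}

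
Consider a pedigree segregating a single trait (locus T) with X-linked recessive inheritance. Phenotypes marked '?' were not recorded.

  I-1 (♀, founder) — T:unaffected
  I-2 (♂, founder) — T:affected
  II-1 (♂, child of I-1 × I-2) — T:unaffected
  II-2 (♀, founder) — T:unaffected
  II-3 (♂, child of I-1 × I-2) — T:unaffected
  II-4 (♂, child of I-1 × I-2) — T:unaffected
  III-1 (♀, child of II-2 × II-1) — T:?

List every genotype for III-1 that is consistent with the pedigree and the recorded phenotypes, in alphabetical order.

T/I-1 un ·: X^TX^T|X^TX^t
T/I-2 aff ·: X^tY
T/II-1 un I-1×I-2: X^TY
T/II-2 un ·: X^TX^T|X^TX^t
T/II-3 un I-1×I-2: X^TY
T/II-4 un I-1×I-2: X^TY
T/III-1 ? II-2×II-1: X^TX^T|X^TX^t
⇒ T over [I-1,I-2,II-1,II-2,II-3,II-4,III-1]: 6 consistent

III-1 ∈ {X^TX^T, X^TX^t}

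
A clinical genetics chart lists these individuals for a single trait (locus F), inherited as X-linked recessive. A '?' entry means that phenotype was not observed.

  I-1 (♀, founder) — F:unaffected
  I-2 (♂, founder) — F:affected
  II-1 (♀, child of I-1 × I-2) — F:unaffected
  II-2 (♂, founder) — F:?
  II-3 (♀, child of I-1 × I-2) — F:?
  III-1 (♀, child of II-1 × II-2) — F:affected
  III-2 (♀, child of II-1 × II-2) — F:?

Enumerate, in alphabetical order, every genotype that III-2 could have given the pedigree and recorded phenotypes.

III-2 ∈ {X^FX^f, X^fX^f}

F/I-1 un ·: X^FX^F|X^FX^f
F/I-2 aff ·: X^fY
F/II-1 un I-1×I-2: X^FX^f
F/II-2 ? ·: X^fY
F/II-3 ? I-1×I-2: X^FX^f|X^fX^f
F/III-1 aff II-1×II-2: X^fX^f
F/III-2 ? II-1×II-2: X^FX^f|X^fX^f
⇒ F over [I-1,I-2,II-1,II-2,II-3,III-1,III-2]: 6 consistent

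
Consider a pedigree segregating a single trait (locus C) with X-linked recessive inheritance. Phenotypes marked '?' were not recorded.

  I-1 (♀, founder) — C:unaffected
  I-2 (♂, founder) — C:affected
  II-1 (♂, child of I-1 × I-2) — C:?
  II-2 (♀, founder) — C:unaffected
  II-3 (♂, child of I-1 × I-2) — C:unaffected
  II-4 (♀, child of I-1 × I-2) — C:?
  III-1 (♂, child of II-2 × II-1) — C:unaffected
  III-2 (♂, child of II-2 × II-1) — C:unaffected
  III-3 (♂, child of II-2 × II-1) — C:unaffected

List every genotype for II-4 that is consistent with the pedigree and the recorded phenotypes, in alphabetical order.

II-4 ∈ {X^CX^c, X^cX^c}

C/I-1 un ·: X^CX^C|X^CX^c
C/I-2 aff ·: X^cY
C/II-1 ? I-1×I-2: X^CY|X^cY
C/II-2 un ·: X^CX^C|X^CX^c
C/II-3 un I-1×I-2: X^CY
C/II-4 ? I-1×I-2: X^CX^c|X^cX^c
C/III-1 un II-2×II-1: X^CY
C/III-2 un II-2×II-1: X^CY
C/III-3 un II-2×II-1: X^CY
⇒ C over [I-1,I-2,II-1,II-2,II-3,II-4,III-1,III-2,III-3]: 10 consistent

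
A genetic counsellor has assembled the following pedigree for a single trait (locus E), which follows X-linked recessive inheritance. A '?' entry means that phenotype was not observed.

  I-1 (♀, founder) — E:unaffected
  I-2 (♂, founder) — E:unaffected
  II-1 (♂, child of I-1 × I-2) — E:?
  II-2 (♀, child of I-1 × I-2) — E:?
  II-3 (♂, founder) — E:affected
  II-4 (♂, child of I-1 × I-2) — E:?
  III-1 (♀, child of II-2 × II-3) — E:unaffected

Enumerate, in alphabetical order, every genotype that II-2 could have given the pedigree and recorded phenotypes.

II-2 ∈ {X^EX^E, X^EX^e}

E/I-1 un ·: X^EX^E|X^EX^e
E/I-2 un ·: X^EY
E/II-1 ? I-1×I-2: X^EY|X^eY
E/II-2 ? I-1×I-2: X^EX^E|X^EX^e
E/II-3 aff ·: X^eY
E/II-4 ? I-1×I-2: X^EY|X^eY
E/III-1 un II-2×II-3: X^EX^e
⇒ E over [I-1,I-2,II-1,II-2,II-3,II-4,III-1]: 9 consistent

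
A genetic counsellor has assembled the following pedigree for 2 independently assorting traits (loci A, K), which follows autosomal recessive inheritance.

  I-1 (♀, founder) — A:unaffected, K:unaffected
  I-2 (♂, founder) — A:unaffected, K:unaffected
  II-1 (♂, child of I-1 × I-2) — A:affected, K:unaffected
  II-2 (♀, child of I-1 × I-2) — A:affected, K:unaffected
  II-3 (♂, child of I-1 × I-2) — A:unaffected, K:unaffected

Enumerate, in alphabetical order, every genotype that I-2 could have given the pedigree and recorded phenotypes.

I-2 ∈ {Aa KK, Aa Kk}

A/I-1 un ·: Aa
A/I-2 un ·: Aa
A/II-1 aff I-1×I-2: aa
A/II-2 aff I-1×I-2: aa
A/II-3 un I-1×I-2: AA|Aa
⇒ A over [I-1,I-2,II-1,II-2,II-3]: 2 consistent
K/I-1 un ·: KK|Kk
K/I-2 un ·: KK|Kk
K/II-1 un I-1×I-2: KK|Kk
K/II-2 un I-1×I-2: KK|Kk
K/II-3 un I-1×I-2: KK|Kk
⇒ K over [I-1,I-2,II-1,II-2,II-3]: 25 consistent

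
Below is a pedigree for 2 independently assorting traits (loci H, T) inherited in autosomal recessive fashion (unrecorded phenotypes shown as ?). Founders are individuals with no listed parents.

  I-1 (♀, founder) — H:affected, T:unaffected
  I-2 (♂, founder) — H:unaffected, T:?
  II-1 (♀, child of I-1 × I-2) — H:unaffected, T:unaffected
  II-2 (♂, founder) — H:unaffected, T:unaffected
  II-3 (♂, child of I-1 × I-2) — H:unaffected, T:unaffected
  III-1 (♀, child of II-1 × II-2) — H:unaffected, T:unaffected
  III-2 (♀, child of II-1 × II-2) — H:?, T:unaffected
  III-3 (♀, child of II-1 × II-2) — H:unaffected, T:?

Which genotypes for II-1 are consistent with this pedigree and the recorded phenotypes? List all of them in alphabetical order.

H/I-1 aff ·: hh
H/I-2 un ·: HH|Hh
H/II-1 un I-1×I-2: Hh
H/II-2 un ·: HH|Hh
H/II-3 un I-1×I-2: Hh
H/III-1 un II-1×II-2: HH|Hh
H/III-2 ? II-1×II-2: HH|Hh|hh
H/III-3 un II-1×II-2: HH|Hh
⇒ H over [I-1,I-2,II-1,II-2,II-3,III-1,III-2,III-3]: 40 consistent
T/I-1 un ·: TT|Tt
T/I-2 ? ·: TT|Tt|tt
T/II-1 un I-1×I-2: TT|Tt
T/II-2 un ·: TT|Tt
T/II-3 un I-1×I-2: TT|Tt
T/III-1 un II-1×II-2: TT|Tt
T/III-2 un II-1×II-2: TT|Tt
T/III-3 ? II-1×II-2: TT|Tt|tt
⇒ T over [I-1,I-2,II-1,II-2,II-3,III-1,III-2,III-3]: 223 consistent

II-1 ∈ {Hh TT, Hh Tt}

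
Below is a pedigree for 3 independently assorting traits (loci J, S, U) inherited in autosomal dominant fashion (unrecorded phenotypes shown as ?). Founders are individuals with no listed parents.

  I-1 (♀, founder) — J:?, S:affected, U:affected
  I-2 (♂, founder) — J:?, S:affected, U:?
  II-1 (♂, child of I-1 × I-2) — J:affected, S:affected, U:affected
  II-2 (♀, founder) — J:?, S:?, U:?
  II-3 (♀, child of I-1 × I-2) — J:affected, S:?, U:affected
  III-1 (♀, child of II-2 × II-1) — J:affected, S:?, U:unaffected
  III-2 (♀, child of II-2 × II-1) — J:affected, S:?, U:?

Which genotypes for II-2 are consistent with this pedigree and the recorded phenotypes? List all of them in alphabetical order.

J/I-1 ? ·: jj|Jj|JJ
J/I-2 ? ·: jj|Jj|JJ
J/II-1 aff I-1×I-2: Jj|JJ
J/II-2 ? ·: jj|Jj|JJ
J/II-3 aff I-1×I-2: Jj|JJ
J/III-1 aff II-2×II-1: Jj|JJ
J/III-2 aff II-2×II-1: Jj|JJ
⇒ J over [I-1,I-2,II-1,II-2,II-3,III-1,III-2]: 132 consistent
S/I-1 aff ·: Ss|SS
S/I-2 aff ·: Ss|SS
S/II-1 aff I-1×I-2: Ss|SS
S/II-2 ? ·: ss|Ss|SS
S/II-3 ? I-1×I-2: ss|Ss|SS
S/III-1 ? II-2×II-1: ss|Ss|SS
S/III-2 ? II-2×II-1: ss|Ss|SS
⇒ S over [I-1,I-2,II-1,II-2,II-3,III-1,III-2]: 167 consistent
U/I-1 aff ·: Uu|UU
U/I-2 ? ·: uu|Uu|UU
U/II-1 aff I-1×I-2: Uu
U/II-2 ? ·: uu|Uu
U/II-3 aff I-1×I-2: Uu|UU
U/III-1 un II-2×II-1: uu
U/III-2 ? II-2×II-1: uu|Uu|UU
⇒ U over [I-1,I-2,II-1,II-2,II-3,III-1,III-2]: 40 consistent

II-2 ∈ {JJ SS Uu, JJ SS uu, JJ Ss Uu, JJ Ss uu, JJ ss Uu, JJ ss uu, Jj SS Uu, Jj SS uu, Jj Ss Uu, Jj Ss uu, Jj ss Uu, Jj ss uu, jj SS Uu, jj SS uu, jj Ss Uu, jj Ss uu, jj ss Uu, jj ss uu}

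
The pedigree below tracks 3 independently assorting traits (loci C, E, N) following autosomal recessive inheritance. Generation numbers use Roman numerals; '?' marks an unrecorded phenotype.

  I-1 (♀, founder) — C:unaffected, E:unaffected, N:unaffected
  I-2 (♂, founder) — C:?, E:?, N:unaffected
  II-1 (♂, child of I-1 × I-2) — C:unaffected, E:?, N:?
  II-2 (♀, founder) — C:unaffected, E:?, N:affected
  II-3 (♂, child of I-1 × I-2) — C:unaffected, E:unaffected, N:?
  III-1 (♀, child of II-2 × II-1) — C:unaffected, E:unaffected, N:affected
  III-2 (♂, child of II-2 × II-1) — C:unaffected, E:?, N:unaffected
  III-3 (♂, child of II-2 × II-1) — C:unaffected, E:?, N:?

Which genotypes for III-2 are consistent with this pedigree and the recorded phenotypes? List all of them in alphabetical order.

III-2 ∈ {CC EE Nn, CC Ee Nn, CC ee Nn, Cc EE Nn, Cc Ee Nn, Cc ee Nn}

C/I-1 un ·: CC|Cc
C/I-2 ? ·: CC|Cc|cc
C/II-1 un I-1×I-2: CC|Cc
C/II-2 un ·: CC|Cc
C/II-3 un I-1×I-2: CC|Cc
C/III-1 un II-2×II-1: CC|Cc
C/III-2 un II-2×II-1: CC|Cc
C/III-3 un II-2×II-1: CC|Cc
⇒ C over [I-1,I-2,II-1,II-2,II-3,III-1,III-2,III-3]: 191 consistent
E/I-1 un ·: EE|Ee
E/I-2 ? ·: EE|Ee|ee
E/II-1 ? I-1×I-2: EE|Ee|ee
E/II-2 ? ·: EE|Ee|ee
E/II-3 un I-1×I-2: EE|Ee
E/III-1 un II-2×II-1: EE|Ee
E/III-2 ? II-2×II-1: EE|Ee|ee
E/III-3 ? II-2×II-1: EE|Ee|ee
⇒ E over [I-1,I-2,II-1,II-2,II-3,III-1,III-2,III-3]: 325 consistent
N/I-1 un ·: NN|Nn
N/I-2 un ·: NN|Nn
N/II-1 ? I-1×I-2: Nn
N/II-2 aff ·: nn
N/II-3 ? I-1×I-2: NN|Nn|nn
N/III-1 aff II-2×II-1: nn
N/III-2 un II-2×II-1: Nn
N/III-3 ? II-2×II-1: Nn|nn
⇒ N over [I-1,I-2,II-1,II-2,II-3,III-1,III-2,III-3]: 14 consistent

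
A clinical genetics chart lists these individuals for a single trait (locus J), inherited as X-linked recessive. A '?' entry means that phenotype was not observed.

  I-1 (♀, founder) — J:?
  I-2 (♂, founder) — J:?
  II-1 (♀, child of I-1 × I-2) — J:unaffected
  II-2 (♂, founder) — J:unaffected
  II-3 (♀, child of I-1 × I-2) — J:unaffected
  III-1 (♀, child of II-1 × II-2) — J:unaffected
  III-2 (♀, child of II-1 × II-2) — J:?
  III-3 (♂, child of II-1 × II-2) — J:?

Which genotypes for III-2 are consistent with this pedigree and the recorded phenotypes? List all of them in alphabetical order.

III-2 ∈ {X^JX^J, X^JX^j}

J/I-1 ? ·: X^JX^J|X^JX^j|X^jX^j
J/I-2 ? ·: X^JY|X^jY
J/II-1 un I-1×I-2: X^JX^J|X^JX^j
J/II-2 un ·: X^JY
J/II-3 un I-1×I-2: X^JX^J|X^JX^j
J/III-1 un II-1×II-2: X^JX^J|X^JX^j
J/III-2 ? II-1×II-2: X^JX^J|X^JX^j
J/III-3 ? II-1×II-2: X^JY|X^jY
⇒ J over [I-1,I-2,II-1,II-2,II-3,III-1,III-2,III-3]: 43 consistent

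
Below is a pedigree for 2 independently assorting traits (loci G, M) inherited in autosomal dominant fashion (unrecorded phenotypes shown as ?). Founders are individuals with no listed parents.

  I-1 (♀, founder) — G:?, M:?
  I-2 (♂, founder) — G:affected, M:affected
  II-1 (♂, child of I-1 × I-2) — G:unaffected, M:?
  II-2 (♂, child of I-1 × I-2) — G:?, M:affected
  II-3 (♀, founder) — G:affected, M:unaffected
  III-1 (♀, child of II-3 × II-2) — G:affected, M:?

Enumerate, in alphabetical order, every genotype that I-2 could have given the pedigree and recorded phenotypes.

I-2 ∈ {Gg MM, Gg Mm}

G/I-1 ? ·: gg|Gg
G/I-2 aff ·: Gg
G/II-1 un I-1×I-2: gg
G/II-2 ? I-1×I-2: gg|Gg|GG
G/II-3 aff ·: Gg|GG
G/III-1 aff II-3×II-2: Gg|GG
⇒ G over [I-1,I-2,II-1,II-2,II-3,III-1]: 15 consistent
M/I-1 ? ·: mm|Mm|MM
M/I-2 aff ·: Mm|MM
M/II-1 ? I-1×I-2: mm|Mm|MM
M/II-2 aff I-1×I-2: Mm|MM
M/II-3 un ·: mm
M/III-1 ? II-3×II-2: mm|Mm
⇒ M over [I-1,I-2,II-1,II-2,II-3,III-1]: 28 consistent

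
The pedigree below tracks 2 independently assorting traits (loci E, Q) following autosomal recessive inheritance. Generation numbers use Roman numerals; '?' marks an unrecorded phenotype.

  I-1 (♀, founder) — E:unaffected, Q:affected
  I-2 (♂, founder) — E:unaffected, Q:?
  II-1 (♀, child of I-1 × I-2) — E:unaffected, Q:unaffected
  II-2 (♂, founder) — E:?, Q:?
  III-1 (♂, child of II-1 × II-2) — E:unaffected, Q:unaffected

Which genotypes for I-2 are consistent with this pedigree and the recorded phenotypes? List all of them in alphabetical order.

E/I-1 un ·: EE|Ee
E/I-2 un ·: EE|Ee
E/II-1 un I-1×I-2: EE|Ee
E/II-2 ? ·: EE|Ee|ee
E/III-1 un II-1×II-2: EE|Ee
⇒ E over [I-1,I-2,II-1,II-2,III-1]: 31 consistent
Q/I-1 aff ·: qq
Q/I-2 ? ·: QQ|Qq
Q/II-1 un I-1×I-2: Qq
Q/II-2 ? ·: QQ|Qq|qq
Q/III-1 un II-1×II-2: QQ|Qq
⇒ Q over [I-1,I-2,II-1,II-2,III-1]: 10 consistent

I-2 ∈ {EE QQ, EE Qq, Ee QQ, Ee Qq}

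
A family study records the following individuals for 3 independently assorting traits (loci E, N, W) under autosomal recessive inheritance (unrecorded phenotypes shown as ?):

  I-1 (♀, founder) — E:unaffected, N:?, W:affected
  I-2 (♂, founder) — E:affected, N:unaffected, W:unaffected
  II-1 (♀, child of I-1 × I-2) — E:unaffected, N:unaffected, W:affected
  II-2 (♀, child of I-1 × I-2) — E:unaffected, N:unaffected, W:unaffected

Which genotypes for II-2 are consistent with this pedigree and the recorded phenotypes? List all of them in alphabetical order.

II-2 ∈ {Ee NN Ww, Ee Nn Ww}

E/I-1 un ·: EE|Ee
E/I-2 aff ·: ee
E/II-1 un I-1×I-2: Ee
E/II-2 un I-1×I-2: Ee
⇒ E over [I-1,I-2,II-1,II-2]: 2 consistent
N/I-1 ? ·: NN|Nn|nn
N/I-2 un ·: NN|Nn
N/II-1 un I-1×I-2: NN|Nn
N/II-2 un I-1×I-2: NN|Nn
⇒ N over [I-1,I-2,II-1,II-2]: 15 consistent
W/I-1 aff ·: ww
W/I-2 un ·: Ww
W/II-1 aff I-1×I-2: ww
W/II-2 un I-1×I-2: Ww
⇒ W over [I-1,I-2,II-1,II-2]: 1 consistent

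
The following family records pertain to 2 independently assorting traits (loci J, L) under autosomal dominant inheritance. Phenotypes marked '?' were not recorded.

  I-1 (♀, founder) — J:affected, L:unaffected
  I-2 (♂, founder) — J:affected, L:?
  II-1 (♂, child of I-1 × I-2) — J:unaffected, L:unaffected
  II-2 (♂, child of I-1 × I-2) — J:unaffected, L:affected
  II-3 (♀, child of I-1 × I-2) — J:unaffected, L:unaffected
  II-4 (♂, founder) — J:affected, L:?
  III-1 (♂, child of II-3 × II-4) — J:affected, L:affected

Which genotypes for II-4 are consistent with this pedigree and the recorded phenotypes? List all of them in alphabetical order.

II-4 ∈ {JJ LL, JJ Ll, Jj LL, Jj Ll}

J/I-1 aff ·: Jj
J/I-2 aff ·: Jj
J/II-1 un I-1×I-2: jj
J/II-2 un I-1×I-2: jj
J/II-3 un I-1×I-2: jj
J/II-4 aff ·: Jj|JJ
J/III-1 aff II-3×II-4: Jj
⇒ J over [I-1,I-2,II-1,II-2,II-3,II-4,III-1]: 2 consistent
L/I-1 un ·: ll
L/I-2 ? ·: Ll
L/II-1 un I-1×I-2: ll
L/II-2 aff I-1×I-2: Ll
L/II-3 un I-1×I-2: ll
L/II-4 ? ·: Ll|LL
L/III-1 aff II-3×II-4: Ll
⇒ L over [I-1,I-2,II-1,II-2,II-3,II-4,III-1]: 2 consistent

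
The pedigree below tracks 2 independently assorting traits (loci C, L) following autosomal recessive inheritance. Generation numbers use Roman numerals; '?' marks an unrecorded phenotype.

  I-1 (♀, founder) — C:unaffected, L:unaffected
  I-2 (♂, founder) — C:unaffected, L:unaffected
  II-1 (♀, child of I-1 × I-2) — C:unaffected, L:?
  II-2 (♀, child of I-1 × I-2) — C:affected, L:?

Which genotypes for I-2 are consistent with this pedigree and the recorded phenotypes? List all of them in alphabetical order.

C/I-1 un ·: Cc
C/I-2 un ·: Cc
C/II-1 un I-1×I-2: CC|Cc
C/II-2 aff I-1×I-2: cc
⇒ C over [I-1,I-2,II-1,II-2]: 2 consistent
L/I-1 un ·: LL|Ll
L/I-2 un ·: LL|Ll
L/II-1 ? I-1×I-2: LL|Ll|ll
L/II-2 ? I-1×I-2: LL|Ll|ll
⇒ L over [I-1,I-2,II-1,II-2]: 18 consistent

I-2 ∈ {Cc LL, Cc Ll}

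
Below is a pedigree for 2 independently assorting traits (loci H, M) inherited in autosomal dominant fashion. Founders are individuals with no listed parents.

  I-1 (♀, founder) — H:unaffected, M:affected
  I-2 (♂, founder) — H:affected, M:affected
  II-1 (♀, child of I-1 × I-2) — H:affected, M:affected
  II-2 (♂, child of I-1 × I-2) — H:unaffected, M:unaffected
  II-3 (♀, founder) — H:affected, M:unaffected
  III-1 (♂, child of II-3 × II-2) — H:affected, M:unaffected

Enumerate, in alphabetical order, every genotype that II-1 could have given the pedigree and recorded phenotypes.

H/I-1 un ·: hh
H/I-2 aff ·: Hh
H/II-1 aff I-1×I-2: Hh
H/II-2 un I-1×I-2: hh
H/II-3 aff ·: Hh|HH
H/III-1 aff II-3×II-2: Hh
⇒ H over [I-1,I-2,II-1,II-2,II-3,III-1]: 2 consistent
M/I-1 aff ·: Mm
M/I-2 aff ·: Mm
M/II-1 aff I-1×I-2: Mm|MM
M/II-2 un I-1×I-2: mm
M/II-3 un ·: mm
M/III-1 un II-3×II-2: mm
⇒ M over [I-1,I-2,II-1,II-2,II-3,III-1]: 2 consistent

II-1 ∈ {Hh MM, Hh Mm}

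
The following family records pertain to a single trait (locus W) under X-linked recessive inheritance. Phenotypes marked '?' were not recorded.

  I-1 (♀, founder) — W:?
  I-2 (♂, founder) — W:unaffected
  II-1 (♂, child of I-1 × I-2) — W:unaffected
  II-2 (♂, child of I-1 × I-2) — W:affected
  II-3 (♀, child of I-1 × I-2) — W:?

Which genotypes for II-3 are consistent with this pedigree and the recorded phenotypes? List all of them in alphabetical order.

II-3 ∈ {X^WX^W, X^WX^w}

W/I-1 ? ·: X^WX^w
W/I-2 un ·: X^WY
W/II-1 un I-1×I-2: X^WY
W/II-2 aff I-1×I-2: X^wY
W/II-3 ? I-1×I-2: X^WX^W|X^WX^w
⇒ W over [I-1,I-2,II-1,II-2,II-3]: 2 consistent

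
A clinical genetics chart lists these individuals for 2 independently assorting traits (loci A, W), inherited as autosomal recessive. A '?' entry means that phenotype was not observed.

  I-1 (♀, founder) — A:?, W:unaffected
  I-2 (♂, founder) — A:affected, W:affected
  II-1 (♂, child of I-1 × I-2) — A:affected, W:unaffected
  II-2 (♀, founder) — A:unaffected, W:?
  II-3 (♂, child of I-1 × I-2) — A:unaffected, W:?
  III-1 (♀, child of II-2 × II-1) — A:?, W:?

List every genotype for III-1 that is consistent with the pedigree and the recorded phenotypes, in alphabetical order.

A/I-1 ? ·: Aa
A/I-2 aff ·: aa
A/II-1 aff I-1×I-2: aa
A/II-2 un ·: AA|Aa
A/II-3 un I-1×I-2: Aa
A/III-1 ? II-2×II-1: Aa|aa
⇒ A over [I-1,I-2,II-1,II-2,II-3,III-1]: 3 consistent
W/I-1 un ·: WW|Ww
W/I-2 aff ·: ww
W/II-1 un I-1×I-2: Ww
W/II-2 ? ·: WW|Ww|ww
W/II-3 ? I-1×I-2: Ww|ww
W/III-1 ? II-2×II-1: WW|Ww|ww
⇒ W over [I-1,I-2,II-1,II-2,II-3,III-1]: 21 consistent

III-1 ∈ {Aa WW, Aa Ww, Aa ww, aa WW, aa Ww, aa ww}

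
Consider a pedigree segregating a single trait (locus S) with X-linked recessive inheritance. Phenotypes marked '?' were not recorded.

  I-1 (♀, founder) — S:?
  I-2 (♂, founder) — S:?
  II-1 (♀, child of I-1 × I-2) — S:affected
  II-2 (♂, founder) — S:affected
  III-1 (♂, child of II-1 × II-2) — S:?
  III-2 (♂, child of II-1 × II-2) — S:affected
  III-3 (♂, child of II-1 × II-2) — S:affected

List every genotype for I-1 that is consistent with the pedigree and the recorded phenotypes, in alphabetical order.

I-1 ∈ {X^SX^s, X^sX^s}

S/I-1 ? ·: X^SX^s|X^sX^s
S/I-2 ? ·: X^sY
S/II-1 aff I-1×I-2: X^sX^s
S/II-2 aff ·: X^sY
S/III-1 ? II-1×II-2: X^sY
S/III-2 aff II-1×II-2: X^sY
S/III-3 aff II-1×II-2: X^sY
⇒ S over [I-1,I-2,II-1,II-2,III-1,III-2,III-3]: 2 consistent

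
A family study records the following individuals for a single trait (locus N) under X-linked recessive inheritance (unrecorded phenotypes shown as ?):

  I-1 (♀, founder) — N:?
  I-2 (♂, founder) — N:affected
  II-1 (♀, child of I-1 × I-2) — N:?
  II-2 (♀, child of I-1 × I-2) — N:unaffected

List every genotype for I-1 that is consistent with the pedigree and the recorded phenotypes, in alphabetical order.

N/I-1 ? ·: X^NX^N|X^NX^n
N/I-2 aff ·: X^nY
N/II-1 ? I-1×I-2: X^NX^n|X^nX^n
N/II-2 un I-1×I-2: X^NX^n
⇒ N over [I-1,I-2,II-1,II-2]: 3 consistent

I-1 ∈ {X^NX^N, X^NX^n}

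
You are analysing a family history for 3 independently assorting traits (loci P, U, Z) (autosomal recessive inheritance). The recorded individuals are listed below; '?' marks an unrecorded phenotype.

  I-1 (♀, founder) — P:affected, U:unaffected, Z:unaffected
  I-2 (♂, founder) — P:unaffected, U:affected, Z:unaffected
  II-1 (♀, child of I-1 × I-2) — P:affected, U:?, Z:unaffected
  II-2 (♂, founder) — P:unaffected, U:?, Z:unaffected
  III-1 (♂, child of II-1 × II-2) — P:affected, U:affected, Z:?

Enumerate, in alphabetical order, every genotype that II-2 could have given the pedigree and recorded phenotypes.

P/I-1 aff ·: pp
P/I-2 un ·: Pp
P/II-1 aff I-1×I-2: pp
P/II-2 un ·: Pp
P/III-1 aff II-1×II-2: pp
⇒ P over [I-1,I-2,II-1,II-2,III-1]: 1 consistent
U/I-1 un ·: UU|Uu
U/I-2 aff ·: uu
U/II-1 ? I-1×I-2: Uu|uu
U/II-2 ? ·: Uu|uu
U/III-1 aff II-1×II-2: uu
⇒ U over [I-1,I-2,II-1,II-2,III-1]: 6 consistent
Z/I-1 un ·: ZZ|Zz
Z/I-2 un ·: ZZ|Zz
Z/II-1 un I-1×I-2: ZZ|Zz
Z/II-2 un ·: ZZ|Zz
Z/III-1 ? II-1×II-2: ZZ|Zz|zz
⇒ Z over [I-1,I-2,II-1,II-2,III-1]: 27 consistent

II-2 ∈ {Pp Uu ZZ, Pp Uu Zz, Pp uu ZZ, Pp uu Zz}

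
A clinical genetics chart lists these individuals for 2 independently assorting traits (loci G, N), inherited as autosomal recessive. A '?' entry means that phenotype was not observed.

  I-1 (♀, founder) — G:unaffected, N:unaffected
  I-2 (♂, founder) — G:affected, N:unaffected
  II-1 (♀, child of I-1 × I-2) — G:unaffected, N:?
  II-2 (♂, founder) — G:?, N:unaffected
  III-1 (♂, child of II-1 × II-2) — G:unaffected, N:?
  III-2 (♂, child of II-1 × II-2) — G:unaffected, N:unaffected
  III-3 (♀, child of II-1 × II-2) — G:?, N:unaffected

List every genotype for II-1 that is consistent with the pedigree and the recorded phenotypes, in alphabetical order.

II-1 ∈ {Gg NN, Gg Nn, Gg nn}

G/I-1 un ·: GG|Gg
G/I-2 aff ·: gg
G/II-1 un I-1×I-2: Gg
G/II-2 ? ·: GG|Gg|gg
G/III-1 un II-1×II-2: GG|Gg
G/III-2 un II-1×II-2: GG|Gg
G/III-3 ? II-1×II-2: GG|Gg|gg
⇒ G over [I-1,I-2,II-1,II-2,III-1,III-2,III-3]: 44 consistent
N/I-1 un ·: NN|Nn
N/I-2 un ·: NN|Nn
N/II-1 ? I-1×I-2: NN|Nn|nn
N/II-2 un ·: NN|Nn
N/III-1 ? II-1×II-2: NN|Nn|nn
N/III-2 un II-1×II-2: NN|Nn
N/III-3 un II-1×II-2: NN|Nn
⇒ N over [I-1,I-2,II-1,II-2,III-1,III-2,III-3]: 99 consistent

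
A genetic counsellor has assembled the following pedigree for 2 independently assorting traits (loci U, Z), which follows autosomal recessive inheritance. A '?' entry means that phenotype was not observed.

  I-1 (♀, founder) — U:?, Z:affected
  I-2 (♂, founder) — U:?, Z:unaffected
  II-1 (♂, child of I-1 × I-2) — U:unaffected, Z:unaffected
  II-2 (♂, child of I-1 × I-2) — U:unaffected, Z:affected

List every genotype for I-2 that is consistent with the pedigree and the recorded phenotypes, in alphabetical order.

I-2 ∈ {UU Zz, Uu Zz, uu Zz}

U/I-1 ? ·: UU|Uu|uu
U/I-2 ? ·: UU|Uu|uu
U/II-1 un I-1×I-2: UU|Uu
U/II-2 un I-1×I-2: UU|Uu
⇒ U over [I-1,I-2,II-1,II-2]: 17 consistent
Z/I-1 aff ·: zz
Z/I-2 un ·: Zz
Z/II-1 un I-1×I-2: Zz
Z/II-2 aff I-1×I-2: zz
⇒ Z over [I-1,I-2,II-1,II-2]: 1 consistent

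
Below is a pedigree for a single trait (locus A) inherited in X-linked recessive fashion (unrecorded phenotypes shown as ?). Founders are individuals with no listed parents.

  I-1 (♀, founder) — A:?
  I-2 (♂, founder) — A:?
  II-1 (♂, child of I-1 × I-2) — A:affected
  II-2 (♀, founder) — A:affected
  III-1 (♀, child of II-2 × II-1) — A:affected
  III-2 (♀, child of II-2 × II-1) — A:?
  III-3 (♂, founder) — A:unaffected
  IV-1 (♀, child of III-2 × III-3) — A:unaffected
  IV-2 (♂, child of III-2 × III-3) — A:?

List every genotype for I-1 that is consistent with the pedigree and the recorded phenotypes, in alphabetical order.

A/I-1 ? ·: X^AX^a|X^aX^a
A/I-2 ? ·: X^AY|X^aY
A/II-1 aff I-1×I-2: X^aY
A/II-2 aff ·: X^aX^a
A/III-1 aff II-2×II-1: X^aX^a
A/III-2 ? II-2×II-1: X^aX^a
A/III-3 un ·: X^AY
A/IV-1 un III-2×III-3: X^AX^a
A/IV-2 ? III-2×III-3: X^aY
⇒ A over [I-1,I-2,II-1,II-2,III-1,III-2,III-3,IV-1,IV-2]: 4 consistent

I-1 ∈ {X^AX^a, X^aX^a}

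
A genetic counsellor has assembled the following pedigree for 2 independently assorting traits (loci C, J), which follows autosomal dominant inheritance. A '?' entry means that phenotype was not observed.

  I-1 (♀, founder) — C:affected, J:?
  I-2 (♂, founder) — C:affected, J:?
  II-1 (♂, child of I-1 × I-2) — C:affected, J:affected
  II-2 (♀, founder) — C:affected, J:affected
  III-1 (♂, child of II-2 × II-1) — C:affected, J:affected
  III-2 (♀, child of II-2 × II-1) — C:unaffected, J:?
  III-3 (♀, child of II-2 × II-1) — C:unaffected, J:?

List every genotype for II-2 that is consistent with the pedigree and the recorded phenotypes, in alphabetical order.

II-2 ∈ {Cc JJ, Cc Jj}

C/I-1 aff ·: Cc|CC
C/I-2 aff ·: Cc|CC
C/II-1 aff I-1×I-2: Cc
C/II-2 aff ·: Cc
C/III-1 aff II-2×II-1: Cc|CC
C/III-2 un II-2×II-1: cc
C/III-3 un II-2×II-1: cc
⇒ C over [I-1,I-2,II-1,II-2,III-1,III-2,III-3]: 6 consistent
J/I-1 ? ·: jj|Jj|JJ
J/I-2 ? ·: jj|Jj|JJ
J/II-1 aff I-1×I-2: Jj|JJ
J/II-2 aff ·: Jj|JJ
J/III-1 aff II-2×II-1: Jj|JJ
J/III-2 ? II-2×II-1: jj|Jj|JJ
J/III-3 ? II-2×II-1: jj|Jj|JJ
⇒ J over [I-1,I-2,II-1,II-2,III-1,III-2,III-3]: 218 consistent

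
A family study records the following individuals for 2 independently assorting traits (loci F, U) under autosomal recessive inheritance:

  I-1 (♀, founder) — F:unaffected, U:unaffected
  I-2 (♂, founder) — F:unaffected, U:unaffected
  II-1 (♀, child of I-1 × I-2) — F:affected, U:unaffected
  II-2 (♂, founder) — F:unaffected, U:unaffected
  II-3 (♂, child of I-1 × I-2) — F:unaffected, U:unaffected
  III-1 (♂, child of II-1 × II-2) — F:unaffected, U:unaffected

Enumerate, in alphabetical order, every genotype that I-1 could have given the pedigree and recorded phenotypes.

F/I-1 un ·: Ff
F/I-2 un ·: Ff
F/II-1 aff I-1×I-2: ff
F/II-2 un ·: FF|Ff
F/II-3 un I-1×I-2: FF|Ff
F/III-1 un II-1×II-2: Ff
⇒ F over [I-1,I-2,II-1,II-2,II-3,III-1]: 4 consistent
U/I-1 un ·: UU|Uu
U/I-2 un ·: UU|Uu
U/II-1 un I-1×I-2: UU|Uu
U/II-2 un ·: UU|Uu
U/II-3 un I-1×I-2: UU|Uu
U/III-1 un II-1×II-2: UU|Uu
⇒ U over [I-1,I-2,II-1,II-2,II-3,III-1]: 45 consistent

I-1 ∈ {Ff UU, Ff Uu}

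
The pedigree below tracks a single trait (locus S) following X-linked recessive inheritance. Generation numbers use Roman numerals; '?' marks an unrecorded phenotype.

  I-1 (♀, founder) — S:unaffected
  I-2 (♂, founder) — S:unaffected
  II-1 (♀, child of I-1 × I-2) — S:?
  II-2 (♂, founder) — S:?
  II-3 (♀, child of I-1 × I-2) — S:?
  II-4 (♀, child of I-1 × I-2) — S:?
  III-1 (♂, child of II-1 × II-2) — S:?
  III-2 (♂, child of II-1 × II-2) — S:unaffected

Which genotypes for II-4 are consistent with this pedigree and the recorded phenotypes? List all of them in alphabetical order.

II-4 ∈ {X^SX^S, X^SX^s}

S/I-1 un ·: X^SX^S|X^SX^s
S/I-2 un ·: X^SY
S/II-1 ? I-1×I-2: X^SX^S|X^SX^s
S/II-2 ? ·: X^SY|X^sY
S/II-3 ? I-1×I-2: X^SX^S|X^SX^s
S/II-4 ? I-1×I-2: X^SX^S|X^SX^s
S/III-1 ? II-1×II-2: X^SY|X^sY
S/III-2 un II-1×II-2: X^SY
⇒ S over [I-1,I-2,II-1,II-2,II-3,II-4,III-1,III-2]: 26 consistent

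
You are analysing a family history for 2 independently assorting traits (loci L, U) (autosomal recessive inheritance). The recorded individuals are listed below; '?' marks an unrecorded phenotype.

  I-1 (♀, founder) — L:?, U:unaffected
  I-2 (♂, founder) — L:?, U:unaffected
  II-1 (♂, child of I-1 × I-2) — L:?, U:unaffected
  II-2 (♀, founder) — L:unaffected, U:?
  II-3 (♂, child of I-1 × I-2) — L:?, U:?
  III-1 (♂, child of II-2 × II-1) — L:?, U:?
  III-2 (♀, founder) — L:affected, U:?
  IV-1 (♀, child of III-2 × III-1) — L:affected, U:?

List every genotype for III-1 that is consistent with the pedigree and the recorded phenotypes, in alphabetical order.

L/I-1 ? ·: LL|Ll|ll
L/I-2 ? ·: LL|Ll|ll
L/II-1 ? I-1×I-2: LL|Ll|ll
L/II-2 un ·: LL|Ll
L/II-3 ? I-1×I-2: LL|Ll|ll
L/III-1 ? II-2×II-1: Ll|ll
L/III-2 aff ·: ll
L/IV-1 aff III-2×III-1: ll
⇒ L over [I-1,I-2,II-1,II-2,II-3,III-1,III-2,IV-1]: 71 consistent
U/I-1 un ·: UU|Uu
U/I-2 un ·: UU|Uu
U/II-1 un I-1×I-2: UU|Uu
U/II-2 ? ·: UU|Uu|uu
U/II-3 ? I-1×I-2: UU|Uu|uu
U/III-1 ? II-2×II-1: UU|Uu|uu
U/III-2 ? ·: UU|Uu|uu
U/IV-1 ? III-2×III-1: UU|Uu|uu
⇒ U over [I-1,I-2,II-1,II-2,II-3,III-1,III-2,IV-1]: 435 consistent

III-1 ∈ {Ll UU, Ll Uu, Ll uu, ll UU, ll Uu, ll uu}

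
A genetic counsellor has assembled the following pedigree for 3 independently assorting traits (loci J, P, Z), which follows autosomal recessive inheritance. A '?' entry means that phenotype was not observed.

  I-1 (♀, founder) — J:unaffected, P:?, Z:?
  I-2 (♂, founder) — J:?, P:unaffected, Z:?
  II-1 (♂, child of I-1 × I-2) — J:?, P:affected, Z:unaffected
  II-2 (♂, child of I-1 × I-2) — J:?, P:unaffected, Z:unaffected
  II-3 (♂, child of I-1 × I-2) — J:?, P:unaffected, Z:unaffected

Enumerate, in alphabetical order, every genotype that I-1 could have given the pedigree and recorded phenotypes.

J/I-1 un ·: JJ|Jj
J/I-2 ? ·: JJ|Jj|jj
J/II-1 ? I-1×I-2: JJ|Jj|jj
J/II-2 ? I-1×I-2: JJ|Jj|jj
J/II-3 ? I-1×I-2: JJ|Jj|jj
⇒ J over [I-1,I-2,II-1,II-2,II-3]: 53 consistent
P/I-1 ? ·: Pp|pp
P/I-2 un ·: Pp
P/II-1 aff I-1×I-2: pp
P/II-2 un I-1×I-2: PP|Pp
P/II-3 un I-1×I-2: PP|Pp
⇒ P over [I-1,I-2,II-1,II-2,II-3]: 5 consistent
Z/I-1 ? ·: ZZ|Zz|zz
Z/I-2 ? ·: ZZ|Zz|zz
Z/II-1 un I-1×I-2: ZZ|Zz
Z/II-2 un I-1×I-2: ZZ|Zz
Z/II-3 un I-1×I-2: ZZ|Zz
⇒ Z over [I-1,I-2,II-1,II-2,II-3]: 29 consistent

I-1 ∈ {JJ Pp ZZ, JJ Pp Zz, JJ Pp zz, JJ pp ZZ, JJ pp Zz, JJ pp zz, Jj Pp ZZ, Jj Pp Zz, Jj Pp zz, Jj pp ZZ, Jj pp Zz, Jj pp zz}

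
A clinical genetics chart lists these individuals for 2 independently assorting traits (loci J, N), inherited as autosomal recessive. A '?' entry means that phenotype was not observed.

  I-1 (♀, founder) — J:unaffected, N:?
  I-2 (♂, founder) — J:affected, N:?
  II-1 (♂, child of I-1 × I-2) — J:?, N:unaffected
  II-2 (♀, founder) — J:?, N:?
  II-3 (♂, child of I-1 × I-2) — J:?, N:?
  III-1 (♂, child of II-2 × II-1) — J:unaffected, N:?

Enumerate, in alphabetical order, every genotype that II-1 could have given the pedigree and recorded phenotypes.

J/I-1 un ·: JJ|Jj
J/I-2 aff ·: jj
J/II-1 ? I-1×I-2: Jj|jj
J/II-2 ? ·: JJ|Jj|jj
J/II-3 ? I-1×I-2: Jj|jj
J/III-1 un II-2×II-1: JJ|Jj
⇒ J over [I-1,I-2,II-1,II-2,II-3,III-1]: 19 consistent
N/I-1 ? ·: NN|Nn|nn
N/I-2 ? ·: NN|Nn|nn
N/II-1 un I-1×I-2: NN|Nn
N/II-2 ? ·: NN|Nn|nn
N/II-3 ? I-1×I-2: NN|Nn|nn
N/III-1 ? II-2×II-1: NN|Nn|nn
⇒ N over [I-1,I-2,II-1,II-2,II-3,III-1]: 123 consistent

II-1 ∈ {Jj NN, Jj Nn, jj NN, jj Nn}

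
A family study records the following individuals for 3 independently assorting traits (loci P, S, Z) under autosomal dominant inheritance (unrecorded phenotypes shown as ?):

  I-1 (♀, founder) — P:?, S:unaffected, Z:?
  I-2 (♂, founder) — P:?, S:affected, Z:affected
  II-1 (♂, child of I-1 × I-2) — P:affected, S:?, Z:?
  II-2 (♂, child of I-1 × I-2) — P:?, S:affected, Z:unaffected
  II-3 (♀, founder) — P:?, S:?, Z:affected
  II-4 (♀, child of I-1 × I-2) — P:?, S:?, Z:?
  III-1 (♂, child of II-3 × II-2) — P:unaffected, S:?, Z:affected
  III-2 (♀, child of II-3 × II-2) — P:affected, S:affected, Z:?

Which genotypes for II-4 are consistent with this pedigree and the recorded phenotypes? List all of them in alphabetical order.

P/I-1 ? ·: pp|Pp|PP
P/I-2 ? ·: pp|Pp|PP
P/II-1 aff I-1×I-2: Pp|PP
P/II-2 ? I-1×I-2: pp|Pp
P/II-3 ? ·: pp|Pp
P/II-4 ? I-1×I-2: pp|Pp|PP
P/III-1 un II-3×II-2: pp
P/III-2 aff II-3×II-2: Pp|PP
⇒ P over [I-1,I-2,II-1,II-2,II-3,II-4,III-1,III-2]: 70 consistent
S/I-1 un ·: ss
S/I-2 aff ·: Ss|SS
S/II-1 ? I-1×I-2: ss|Ss
S/II-2 aff I-1×I-2: Ss
S/II-3 ? ·: ss|Ss|SS
S/II-4 ? I-1×I-2: ss|Ss
S/III-1 ? II-3×II-2: ss|Ss|SS
S/III-2 aff II-3×II-2: Ss|SS
⇒ S over [I-1,I-2,II-1,II-2,II-3,II-4,III-1,III-2]: 60 consistent
Z/I-1 ? ·: zz|Zz
Z/I-2 aff ·: Zz
Z/II-1 ? I-1×I-2: zz|Zz|ZZ
Z/II-2 un I-1×I-2: zz
Z/II-3 aff ·: Zz|ZZ
Z/II-4 ? I-1×I-2: zz|Zz|ZZ
Z/III-1 aff II-3×II-2: Zz
Z/III-2 ? II-3×II-2: zz|Zz
⇒ Z over [I-1,I-2,II-1,II-2,II-3,II-4,III-1,III-2]: 39 consistent

II-4 ∈ {PP Ss ZZ, PP Ss Zz, PP Ss zz, PP ss ZZ, PP ss Zz, PP ss zz, Pp Ss ZZ, Pp Ss Zz, Pp Ss zz, Pp ss ZZ, Pp ss Zz, Pp ss zz, pp Ss ZZ, pp Ss Zz, pp Ss zz, pp ss ZZ, pp ss Zz, pp ss zz}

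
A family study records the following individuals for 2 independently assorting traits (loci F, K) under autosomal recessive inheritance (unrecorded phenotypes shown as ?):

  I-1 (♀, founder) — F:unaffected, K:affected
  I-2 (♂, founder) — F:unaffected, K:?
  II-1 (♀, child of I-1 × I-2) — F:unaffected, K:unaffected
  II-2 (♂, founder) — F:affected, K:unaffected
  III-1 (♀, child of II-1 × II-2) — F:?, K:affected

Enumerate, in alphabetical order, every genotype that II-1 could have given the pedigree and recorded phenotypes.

F/I-1 un ·: FF|Ff
F/I-2 un ·: FF|Ff
F/II-1 un I-1×I-2: FF|Ff
F/II-2 aff ·: ff
F/III-1 ? II-1×II-2: Ff|ff
⇒ F over [I-1,I-2,II-1,II-2,III-1]: 10 consistent
K/I-1 aff ·: kk
K/I-2 ? ·: KK|Kk
K/II-1 un I-1×I-2: Kk
K/II-2 un ·: Kk
K/III-1 aff II-1×II-2: kk
⇒ K over [I-1,I-2,II-1,II-2,III-1]: 2 consistent

II-1 ∈ {FF Kk, Ff Kk}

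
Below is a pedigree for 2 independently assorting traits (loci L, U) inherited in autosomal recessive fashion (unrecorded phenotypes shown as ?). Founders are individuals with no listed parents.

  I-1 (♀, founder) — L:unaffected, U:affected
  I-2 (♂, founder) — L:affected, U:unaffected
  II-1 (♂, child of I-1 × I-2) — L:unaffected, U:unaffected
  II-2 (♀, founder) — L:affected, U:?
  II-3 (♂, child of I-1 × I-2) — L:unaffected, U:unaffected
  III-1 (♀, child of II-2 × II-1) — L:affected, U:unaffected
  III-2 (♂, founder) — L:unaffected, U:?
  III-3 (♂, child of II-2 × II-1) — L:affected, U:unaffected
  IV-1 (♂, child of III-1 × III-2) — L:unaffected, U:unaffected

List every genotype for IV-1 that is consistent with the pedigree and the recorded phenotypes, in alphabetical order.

IV-1 ∈ {Ll UU, Ll Uu}

L/I-1 un ·: LL|Ll
L/I-2 aff ·: ll
L/II-1 un I-1×I-2: Ll
L/II-2 aff ·: ll
L/II-3 un I-1×I-2: Ll
L/III-1 aff II-2×II-1: ll
L/III-2 un ·: LL|Ll
L/III-3 aff II-2×II-1: ll
L/IV-1 un III-1×III-2: Ll
⇒ L over [I-1,I-2,II-1,II-2,II-3,III-1,III-2,III-3,IV-1]: 4 consistent
U/I-1 aff ·: uu
U/I-2 un ·: UU|Uu
U/II-1 un I-1×I-2: Uu
U/II-2 ? ·: UU|Uu|uu
U/II-3 un I-1×I-2: Uu
U/III-1 un II-2×II-1: UU|Uu
U/III-2 ? ·: UU|Uu|uu
U/III-3 un II-2×II-1: UU|Uu
U/IV-1 un III-1×III-2: UU|Uu
⇒ U over [I-1,I-2,II-1,II-2,II-3,III-1,III-2,III-3,IV-1]: 82 consistent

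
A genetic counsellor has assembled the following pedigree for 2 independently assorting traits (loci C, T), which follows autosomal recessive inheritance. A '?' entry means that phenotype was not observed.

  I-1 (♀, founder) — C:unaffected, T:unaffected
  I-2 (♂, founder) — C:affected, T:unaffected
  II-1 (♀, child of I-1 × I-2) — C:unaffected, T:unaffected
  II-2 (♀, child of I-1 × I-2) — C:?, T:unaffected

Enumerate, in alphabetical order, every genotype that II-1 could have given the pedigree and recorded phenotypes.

II-1 ∈ {Cc TT, Cc Tt}

C/I-1 un ·: CC|Cc
C/I-2 aff ·: cc
C/II-1 un I-1×I-2: Cc
C/II-2 ? I-1×I-2: Cc|cc
⇒ C over [I-1,I-2,II-1,II-2]: 3 consistent
T/I-1 un ·: TT|Tt
T/I-2 un ·: TT|Tt
T/II-1 un I-1×I-2: TT|Tt
T/II-2 un I-1×I-2: TT|Tt
⇒ T over [I-1,I-2,II-1,II-2]: 13 consistent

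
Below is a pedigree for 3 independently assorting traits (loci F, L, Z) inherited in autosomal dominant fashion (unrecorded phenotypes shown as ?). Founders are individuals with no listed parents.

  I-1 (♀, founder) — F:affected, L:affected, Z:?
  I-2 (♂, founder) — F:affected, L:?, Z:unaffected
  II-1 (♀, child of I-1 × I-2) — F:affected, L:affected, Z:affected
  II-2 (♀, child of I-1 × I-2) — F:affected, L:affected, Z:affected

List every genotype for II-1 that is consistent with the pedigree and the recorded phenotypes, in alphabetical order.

II-1 ∈ {FF LL Zz, FF Ll Zz, Ff LL Zz, Ff Ll Zz}

F/I-1 aff ·: Ff|FF
F/I-2 aff ·: Ff|FF
F/II-1 aff I-1×I-2: Ff|FF
F/II-2 aff I-1×I-2: Ff|FF
⇒ F over [I-1,I-2,II-1,II-2]: 13 consistent
L/I-1 aff ·: Ll|LL
L/I-2 ? ·: ll|Ll|LL
L/II-1 aff I-1×I-2: Ll|LL
L/II-2 aff I-1×I-2: Ll|LL
⇒ L over [I-1,I-2,II-1,II-2]: 15 consistent
Z/I-1 ? ·: Zz|ZZ
Z/I-2 un ·: zz
Z/II-1 aff I-1×I-2: Zz
Z/II-2 aff I-1×I-2: Zz
⇒ Z over [I-1,I-2,II-1,II-2]: 2 consistent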